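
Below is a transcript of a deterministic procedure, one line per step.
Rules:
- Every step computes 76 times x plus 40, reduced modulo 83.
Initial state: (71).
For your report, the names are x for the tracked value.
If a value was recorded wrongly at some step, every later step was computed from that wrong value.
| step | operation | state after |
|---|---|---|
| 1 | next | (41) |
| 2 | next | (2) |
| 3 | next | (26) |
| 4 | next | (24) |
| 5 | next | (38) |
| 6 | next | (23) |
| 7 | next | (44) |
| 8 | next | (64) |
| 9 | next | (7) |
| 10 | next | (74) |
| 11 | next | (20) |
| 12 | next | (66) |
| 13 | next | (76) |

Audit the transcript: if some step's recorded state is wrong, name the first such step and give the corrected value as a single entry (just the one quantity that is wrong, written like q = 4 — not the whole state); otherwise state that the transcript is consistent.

step 7, x = 45

step 1: x = (76*71 + 40) mod 83 = 41 -> same as recorded
step 2: x = (76*41 + 40) mod 83 = 2 -> consistent with the transcript
step 3: x = (76*2 + 40) mod 83 = 26 -> verified
step 4: x = (76*26 + 40) mod 83 = 24 -> no discrepancy
step 5: x = (76*24 + 40) mod 83 = 38 -> same as recorded
step 6: x = (76*38 + 40) mod 83 = 23 -> agrees with the transcript
step 7: x = (76*23 + 40) mod 83 = 45 -> the transcript has a different value
First deviation found at step 7; the corrected entry is x = 45.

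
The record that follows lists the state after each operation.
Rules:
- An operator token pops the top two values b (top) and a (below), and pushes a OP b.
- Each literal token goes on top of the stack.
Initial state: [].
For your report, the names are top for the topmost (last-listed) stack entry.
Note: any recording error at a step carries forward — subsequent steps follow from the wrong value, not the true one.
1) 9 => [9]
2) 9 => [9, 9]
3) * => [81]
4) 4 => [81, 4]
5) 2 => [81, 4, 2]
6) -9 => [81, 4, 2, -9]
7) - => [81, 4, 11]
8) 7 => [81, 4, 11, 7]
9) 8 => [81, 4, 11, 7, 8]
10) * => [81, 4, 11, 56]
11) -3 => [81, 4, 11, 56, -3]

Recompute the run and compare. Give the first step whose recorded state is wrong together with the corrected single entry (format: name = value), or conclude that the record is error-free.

Recomputing the run from the initial state:
step 1: [9]
step 2: [9, 9]
step 3: [81]
step 4: [81, 4]
step 5: [81, 4, 2]
step 6: [81, 4, 2, -9]
step 7: [81, 4, 11]
step 8: [81, 4, 11, 7]
step 9: [81, 4, 11, 7, 8]
step 10: [81, 4, 11, 56]
step 11: [81, 4, 11, 56, -3]
This matches the record at every step.

no error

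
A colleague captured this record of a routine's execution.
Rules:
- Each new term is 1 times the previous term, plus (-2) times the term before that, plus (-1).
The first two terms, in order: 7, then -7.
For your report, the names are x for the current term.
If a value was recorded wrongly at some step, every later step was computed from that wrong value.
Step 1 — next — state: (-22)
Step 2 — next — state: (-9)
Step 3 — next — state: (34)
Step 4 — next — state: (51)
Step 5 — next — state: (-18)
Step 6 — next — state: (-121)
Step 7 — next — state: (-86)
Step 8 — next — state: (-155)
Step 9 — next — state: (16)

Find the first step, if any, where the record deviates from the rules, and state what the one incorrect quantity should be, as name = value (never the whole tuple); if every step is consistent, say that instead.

step 8, x = 155

Recomputing the run from the initial state:
step 1: x = -22
step 2: x = -9
step 3: x = 34
step 4: x = 51
step 5: x = -18
step 6: x = -121
step 7: x = -86
step 8: x = 155
step 9: x = 326
The first disagreement with the record is at step 8, where the value should be x = 155.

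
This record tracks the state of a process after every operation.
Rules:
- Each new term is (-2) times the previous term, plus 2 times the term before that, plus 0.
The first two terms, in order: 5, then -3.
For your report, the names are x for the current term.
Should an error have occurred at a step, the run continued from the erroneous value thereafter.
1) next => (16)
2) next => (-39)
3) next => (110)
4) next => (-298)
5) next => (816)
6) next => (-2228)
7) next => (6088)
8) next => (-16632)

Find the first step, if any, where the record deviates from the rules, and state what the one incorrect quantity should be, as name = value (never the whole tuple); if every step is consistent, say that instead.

step 2, x = -38

1. x = -2*(-3) + (2)*(5) + (0) = 16 (matches)
2. x = -2*(16) + (2)*(-3) + (0) = -38 (this is not what the record shows)
Step 2 is the first one off; corrected, x = -38.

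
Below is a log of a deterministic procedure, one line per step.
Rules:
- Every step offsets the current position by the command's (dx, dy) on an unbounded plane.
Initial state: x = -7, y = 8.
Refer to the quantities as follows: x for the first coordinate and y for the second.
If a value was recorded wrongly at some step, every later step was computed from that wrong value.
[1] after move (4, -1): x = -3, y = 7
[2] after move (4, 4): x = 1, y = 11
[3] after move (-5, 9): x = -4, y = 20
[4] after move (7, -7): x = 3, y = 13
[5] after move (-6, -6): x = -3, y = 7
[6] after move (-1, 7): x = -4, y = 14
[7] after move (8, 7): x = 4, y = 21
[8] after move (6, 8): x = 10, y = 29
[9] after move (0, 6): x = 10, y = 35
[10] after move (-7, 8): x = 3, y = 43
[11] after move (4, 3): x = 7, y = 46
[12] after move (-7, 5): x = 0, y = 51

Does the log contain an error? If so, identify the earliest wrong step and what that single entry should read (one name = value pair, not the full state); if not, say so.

no error

Recomputing the run from the initial state:
step 1: x = -3, y = 7
step 2: x = 1, y = 11
step 3: x = -4, y = 20
step 4: x = 3, y = 13
step 5: x = -3, y = 7
step 6: x = -4, y = 14
step 7: x = 4, y = 21
step 8: x = 10, y = 29
step 9: x = 10, y = 35
step 10: x = 3, y = 43
step 11: x = 7, y = 46
step 12: x = 0, y = 51
This matches the log at every step.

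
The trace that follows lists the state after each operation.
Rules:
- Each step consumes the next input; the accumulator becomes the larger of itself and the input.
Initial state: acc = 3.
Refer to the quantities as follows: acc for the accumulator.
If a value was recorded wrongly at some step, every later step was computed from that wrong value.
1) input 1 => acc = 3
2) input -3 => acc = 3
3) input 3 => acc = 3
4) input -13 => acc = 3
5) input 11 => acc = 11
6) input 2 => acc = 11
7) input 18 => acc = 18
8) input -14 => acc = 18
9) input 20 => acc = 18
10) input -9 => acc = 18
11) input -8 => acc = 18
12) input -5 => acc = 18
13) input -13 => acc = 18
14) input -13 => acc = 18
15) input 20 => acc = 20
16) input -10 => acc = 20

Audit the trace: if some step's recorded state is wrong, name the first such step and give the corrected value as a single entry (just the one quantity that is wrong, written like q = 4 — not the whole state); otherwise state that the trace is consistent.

step 9, acc = 20

1. acc = max(3, 1) = 3 (exactly as logged)
2. acc = max(3, -3) = 3 (matches)
3. acc = max(3, 3) = 3 (same as recorded)
4. acc = max(3, -13) = 3 (checks out)
5. acc = max(3, 11) = 11 (verified)
6. acc = max(11, 2) = 11 (checks out)
7. acc = max(11, 18) = 18 (agrees with the trace)
8. acc = max(18, -14) = 18 (confirmed correct)
9. acc = max(18, 20) = 20 (a discrepancy with the trace)
That makes step 9 the first incorrect line — acc = 20 is what it should show.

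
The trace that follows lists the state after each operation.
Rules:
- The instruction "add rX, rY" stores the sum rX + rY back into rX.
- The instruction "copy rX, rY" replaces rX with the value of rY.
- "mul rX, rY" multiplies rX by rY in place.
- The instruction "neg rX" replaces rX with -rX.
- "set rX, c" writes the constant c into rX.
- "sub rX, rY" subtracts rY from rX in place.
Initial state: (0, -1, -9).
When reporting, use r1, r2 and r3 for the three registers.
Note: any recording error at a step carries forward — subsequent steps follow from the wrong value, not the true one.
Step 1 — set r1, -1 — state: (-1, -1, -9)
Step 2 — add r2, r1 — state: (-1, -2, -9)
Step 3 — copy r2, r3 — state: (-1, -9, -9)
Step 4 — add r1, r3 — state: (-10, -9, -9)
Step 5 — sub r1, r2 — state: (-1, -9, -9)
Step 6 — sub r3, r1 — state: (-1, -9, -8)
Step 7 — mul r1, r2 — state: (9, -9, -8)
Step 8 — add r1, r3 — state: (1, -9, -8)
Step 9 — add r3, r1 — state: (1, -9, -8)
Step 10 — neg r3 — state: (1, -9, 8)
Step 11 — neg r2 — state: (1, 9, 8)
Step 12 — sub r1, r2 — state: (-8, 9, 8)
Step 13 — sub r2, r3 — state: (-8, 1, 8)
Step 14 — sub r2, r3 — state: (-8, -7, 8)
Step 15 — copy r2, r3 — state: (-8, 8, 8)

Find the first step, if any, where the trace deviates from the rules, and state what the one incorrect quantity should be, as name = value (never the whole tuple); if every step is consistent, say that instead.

Recomputing the run from the initial state:
step 1: r1 = -1, r2 = -1, r3 = -9
step 2: r1 = -1, r2 = -2, r3 = -9
step 3: r1 = -1, r2 = -9, r3 = -9
step 4: r1 = -10, r2 = -9, r3 = -9
step 5: r1 = -1, r2 = -9, r3 = -9
step 6: r1 = -1, r2 = -9, r3 = -8
step 7: r1 = 9, r2 = -9, r3 = -8
step 8: r1 = 1, r2 = -9, r3 = -8
step 9: r1 = 1, r2 = -9, r3 = -7
step 10: r1 = 1, r2 = -9, r3 = 7
step 11: r1 = 1, r2 = 9, r3 = 7
step 12: r1 = -8, r2 = 9, r3 = 7
step 13: r1 = -8, r2 = 2, r3 = 7
step 14: r1 = -8, r2 = -5, r3 = 7
step 15: r1 = -8, r2 = 7, r3 = 7
The first disagreement with the trace is at step 9, where the value should be r3 = -7.

step 9, r3 = -7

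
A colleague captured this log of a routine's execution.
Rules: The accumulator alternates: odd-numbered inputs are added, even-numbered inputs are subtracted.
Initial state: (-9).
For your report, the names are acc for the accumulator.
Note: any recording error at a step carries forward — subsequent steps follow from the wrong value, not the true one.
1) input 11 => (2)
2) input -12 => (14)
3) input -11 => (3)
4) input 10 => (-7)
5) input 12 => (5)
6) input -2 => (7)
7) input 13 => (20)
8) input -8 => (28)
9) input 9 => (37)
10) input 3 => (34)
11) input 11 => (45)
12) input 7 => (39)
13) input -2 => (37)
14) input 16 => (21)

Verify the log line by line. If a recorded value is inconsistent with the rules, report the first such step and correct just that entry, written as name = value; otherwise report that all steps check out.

Step 1: acc = -9 + 11 = 2 — matches.
Step 2: acc = 2 - -12 = 14 — confirmed correct.
Step 3: acc = 14 + -11 = 3 — no discrepancy.
Step 4: acc = 3 - 10 = -7 — in agreement.
Step 5: acc = -7 + 12 = 5 — checks out.
Step 6: acc = 5 - -2 = 7 — in agreement.
Step 7: acc = 7 + 13 = 20 — same as recorded.
Step 8: acc = 20 - -8 = 28 — verified.
Step 9: acc = 28 + 9 = 37 — in agreement.
Step 10: acc = 37 - 3 = 34 — checks out.
Step 11: acc = 34 + 11 = 45 — consistent with the log.
Step 12: acc = 45 - 7 = 38 — first mismatch against the log.
First deviation found at step 12; the corrected entry is acc = 38.

step 12, acc = 38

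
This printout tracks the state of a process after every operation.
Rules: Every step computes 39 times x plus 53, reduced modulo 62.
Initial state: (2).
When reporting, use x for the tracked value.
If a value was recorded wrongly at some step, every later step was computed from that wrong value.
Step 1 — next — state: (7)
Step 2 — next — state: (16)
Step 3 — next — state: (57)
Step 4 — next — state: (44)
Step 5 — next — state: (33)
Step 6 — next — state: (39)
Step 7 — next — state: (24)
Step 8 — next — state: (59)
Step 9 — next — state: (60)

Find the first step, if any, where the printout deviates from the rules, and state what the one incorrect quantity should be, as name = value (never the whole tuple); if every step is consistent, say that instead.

Recomputing the run from the initial state:
step 1: x = 7
step 2: x = 16
step 3: x = 57
step 4: x = 44
step 5: x = 33
step 6: x = 38
step 7: x = 47
step 8: x = 26
step 9: x = 13
The first disagreement with the printout is at step 6, where the value should be x = 38.

step 6, x = 38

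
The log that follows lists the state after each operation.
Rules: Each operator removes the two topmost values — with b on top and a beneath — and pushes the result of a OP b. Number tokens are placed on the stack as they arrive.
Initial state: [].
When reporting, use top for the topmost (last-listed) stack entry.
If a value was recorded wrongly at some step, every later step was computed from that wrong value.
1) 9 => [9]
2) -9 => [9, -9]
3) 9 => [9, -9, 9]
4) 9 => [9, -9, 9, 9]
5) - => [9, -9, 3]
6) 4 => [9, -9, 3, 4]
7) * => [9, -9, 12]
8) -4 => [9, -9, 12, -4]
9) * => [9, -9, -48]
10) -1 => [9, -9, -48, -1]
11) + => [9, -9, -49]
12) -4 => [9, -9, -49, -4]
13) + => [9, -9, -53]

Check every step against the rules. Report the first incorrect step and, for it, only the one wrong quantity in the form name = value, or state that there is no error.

step 1: push 9: top = 9 -> no discrepancy
step 2: push -9: top = -9 -> same as recorded
step 3: push 9: top = 9 -> confirmed correct
step 4: push 9: top = 9 -> verified
step 5: 9 - 9 = 0 -> the log has a different value
That makes step 5 the first incorrect line — top = 0 is what it should show.

step 5, top = 0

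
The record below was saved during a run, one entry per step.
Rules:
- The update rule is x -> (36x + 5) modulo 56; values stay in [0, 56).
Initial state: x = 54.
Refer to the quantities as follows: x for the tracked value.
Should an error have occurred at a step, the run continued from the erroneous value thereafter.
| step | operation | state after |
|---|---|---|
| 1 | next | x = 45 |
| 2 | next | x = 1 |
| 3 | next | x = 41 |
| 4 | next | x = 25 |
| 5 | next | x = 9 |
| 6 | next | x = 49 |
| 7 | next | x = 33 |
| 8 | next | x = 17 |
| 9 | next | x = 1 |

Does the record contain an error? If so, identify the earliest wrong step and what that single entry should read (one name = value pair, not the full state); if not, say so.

no error

Recomputing the run from the initial state:
step 1: x = 45
step 2: x = 1
step 3: x = 41
step 4: x = 25
step 5: x = 9
step 6: x = 49
step 7: x = 33
step 8: x = 17
step 9: x = 1
This matches the record at every step.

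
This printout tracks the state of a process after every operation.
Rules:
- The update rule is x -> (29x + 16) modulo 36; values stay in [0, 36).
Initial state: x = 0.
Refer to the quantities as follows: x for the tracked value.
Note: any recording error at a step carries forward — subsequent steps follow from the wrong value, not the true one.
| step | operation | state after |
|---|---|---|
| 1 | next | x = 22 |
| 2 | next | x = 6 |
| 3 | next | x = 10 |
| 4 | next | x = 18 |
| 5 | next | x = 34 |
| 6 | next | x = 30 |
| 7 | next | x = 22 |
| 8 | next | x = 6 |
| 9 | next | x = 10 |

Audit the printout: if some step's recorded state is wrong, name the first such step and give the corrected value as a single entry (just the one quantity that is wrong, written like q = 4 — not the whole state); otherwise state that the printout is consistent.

step 1, x = 16

1. x = (29*0 + 16) mod 36 = 16 (this is not what the printout shows)
So the first discrepancy is step 1, where the right value is x = 16.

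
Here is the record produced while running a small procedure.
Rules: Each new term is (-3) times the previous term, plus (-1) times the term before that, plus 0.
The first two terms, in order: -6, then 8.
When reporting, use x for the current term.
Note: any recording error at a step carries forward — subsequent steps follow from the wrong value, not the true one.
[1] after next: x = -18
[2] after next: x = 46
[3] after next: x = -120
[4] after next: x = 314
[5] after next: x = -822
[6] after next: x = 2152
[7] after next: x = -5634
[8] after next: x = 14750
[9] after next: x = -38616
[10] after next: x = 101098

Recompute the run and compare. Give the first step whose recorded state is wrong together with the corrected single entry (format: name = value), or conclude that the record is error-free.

no error

Step 1: x = -3*(8) + (-1)*(-6) + (0) = -18 — consistent with the record.
Step 2: x = -3*(-18) + (-1)*(8) + (0) = 46 — no discrepancy.
Step 3: x = -3*(46) + (-1)*(-18) + (0) = -120 — exactly as logged.
Step 4: x = -3*(-120) + (-1)*(46) + (0) = 314 — exactly as logged.
Step 5: x = -3*(314) + (-1)*(-120) + (0) = -822 — consistent with the record.
Step 6: x = -3*(-822) + (-1)*(314) + (0) = 2152 — consistent with the record.
Step 7: x = -3*(2152) + (-1)*(-822) + (0) = -5634 — checks out.
Step 8: x = -3*(-5634) + (-1)*(2152) + (0) = 14750 — same as recorded.
Step 9: x = -3*(14750) + (-1)*(-5634) + (0) = -38616 — agrees with the record.
Step 10: x = -3*(-38616) + (-1)*(14750) + (0) = 101098 — same as recorded.
No step deviates from the rules.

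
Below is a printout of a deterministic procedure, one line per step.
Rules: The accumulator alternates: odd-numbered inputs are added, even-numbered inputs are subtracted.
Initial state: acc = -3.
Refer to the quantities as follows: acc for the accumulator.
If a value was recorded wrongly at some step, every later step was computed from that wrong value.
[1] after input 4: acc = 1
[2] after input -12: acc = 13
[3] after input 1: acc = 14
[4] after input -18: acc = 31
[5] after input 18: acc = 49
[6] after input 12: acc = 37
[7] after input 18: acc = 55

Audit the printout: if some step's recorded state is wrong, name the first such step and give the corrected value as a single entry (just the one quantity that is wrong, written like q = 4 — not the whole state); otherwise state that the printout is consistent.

Recomputing the run from the initial state:
step 1: acc = 1
step 2: acc = 13
step 3: acc = 14
step 4: acc = 32
step 5: acc = 50
step 6: acc = 38
step 7: acc = 56
The first disagreement with the printout is at step 4, where the value should be acc = 32.

step 4, acc = 32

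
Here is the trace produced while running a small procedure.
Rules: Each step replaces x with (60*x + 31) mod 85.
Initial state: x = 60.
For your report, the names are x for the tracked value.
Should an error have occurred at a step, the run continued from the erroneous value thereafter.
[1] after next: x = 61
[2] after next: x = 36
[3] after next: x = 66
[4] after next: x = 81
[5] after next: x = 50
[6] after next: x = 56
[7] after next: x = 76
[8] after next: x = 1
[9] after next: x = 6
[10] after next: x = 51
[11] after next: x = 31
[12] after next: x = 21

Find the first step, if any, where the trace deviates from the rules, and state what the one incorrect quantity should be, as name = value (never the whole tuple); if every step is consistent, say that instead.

step 5, x = 46

Step 1: x = (60*60 + 31) mod 85 = 61 — verified.
Step 2: x = (60*61 + 31) mod 85 = 36 — exactly as logged.
Step 3: x = (60*36 + 31) mod 85 = 66 — matches.
Step 4: x = (60*66 + 31) mod 85 = 81 — in agreement.
Step 5: x = (60*81 + 31) mod 85 = 46 — a discrepancy with the trace.
That makes step 5 the first incorrect line — x = 46 is what it should show.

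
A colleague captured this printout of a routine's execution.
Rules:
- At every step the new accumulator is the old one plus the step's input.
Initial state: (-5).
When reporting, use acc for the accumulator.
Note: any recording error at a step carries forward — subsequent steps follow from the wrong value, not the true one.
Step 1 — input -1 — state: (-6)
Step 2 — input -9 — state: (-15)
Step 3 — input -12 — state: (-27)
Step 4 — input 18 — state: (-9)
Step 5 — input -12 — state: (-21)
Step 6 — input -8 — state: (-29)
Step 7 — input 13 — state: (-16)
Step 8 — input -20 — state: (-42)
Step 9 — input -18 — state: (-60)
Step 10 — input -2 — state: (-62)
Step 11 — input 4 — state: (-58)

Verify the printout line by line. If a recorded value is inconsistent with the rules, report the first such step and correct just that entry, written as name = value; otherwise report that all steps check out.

Recomputing the run from the initial state:
step 1: acc = -6
step 2: acc = -15
step 3: acc = -27
step 4: acc = -9
step 5: acc = -21
step 6: acc = -29
step 7: acc = -16
step 8: acc = -36
step 9: acc = -54
step 10: acc = -56
step 11: acc = -52
The first disagreement with the printout is at step 8, where the value should be acc = -36.

step 8, acc = -36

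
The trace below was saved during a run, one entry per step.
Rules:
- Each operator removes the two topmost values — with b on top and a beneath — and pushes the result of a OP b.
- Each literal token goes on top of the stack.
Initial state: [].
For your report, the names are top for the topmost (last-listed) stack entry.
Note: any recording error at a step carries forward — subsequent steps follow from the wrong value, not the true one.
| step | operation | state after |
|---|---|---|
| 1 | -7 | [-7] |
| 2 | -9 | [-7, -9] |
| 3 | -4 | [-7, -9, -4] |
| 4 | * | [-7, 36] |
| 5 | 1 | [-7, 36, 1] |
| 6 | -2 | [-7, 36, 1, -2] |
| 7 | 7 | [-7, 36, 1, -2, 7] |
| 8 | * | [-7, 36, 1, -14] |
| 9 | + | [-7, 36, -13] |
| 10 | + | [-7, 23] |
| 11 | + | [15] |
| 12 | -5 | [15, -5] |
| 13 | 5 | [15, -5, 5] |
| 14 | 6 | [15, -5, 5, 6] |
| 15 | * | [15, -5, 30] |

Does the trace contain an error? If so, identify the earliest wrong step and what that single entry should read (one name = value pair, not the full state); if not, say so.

step 11, top = 16

1. push -7: top = -7 (in agreement)
2. push -9: top = -9 (checks out)
3. push -4: top = -4 (checks out)
4. -9 * -4 = 36 (matches)
5. push 1: top = 1 (consistent with the trace)
6. push -2: top = -2 (verified)
7. push 7: top = 7 (consistent with the trace)
8. -2 * 7 = -14 (exactly as logged)
9. 1 + -14 = -13 (consistent with the trace)
10. 36 + -13 = 23 (verified)
11. -7 + 23 = 16 (this is not what the trace shows)
That makes step 11 the first incorrect line — top = 16 is what it should show.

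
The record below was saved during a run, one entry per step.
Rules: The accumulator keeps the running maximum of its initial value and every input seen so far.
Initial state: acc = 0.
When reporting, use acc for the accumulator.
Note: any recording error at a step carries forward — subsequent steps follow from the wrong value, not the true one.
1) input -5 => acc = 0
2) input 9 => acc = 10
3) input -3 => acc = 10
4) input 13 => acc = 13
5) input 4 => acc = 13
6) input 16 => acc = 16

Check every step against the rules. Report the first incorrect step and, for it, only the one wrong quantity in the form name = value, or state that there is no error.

step 1: acc = max(0, -5) = 0 -> same as recorded
step 2: acc = max(0, 9) = 9 -> the record disagrees here
The audit stops at step 2: the recorded entry is wrong and should be acc = 9.

step 2, acc = 9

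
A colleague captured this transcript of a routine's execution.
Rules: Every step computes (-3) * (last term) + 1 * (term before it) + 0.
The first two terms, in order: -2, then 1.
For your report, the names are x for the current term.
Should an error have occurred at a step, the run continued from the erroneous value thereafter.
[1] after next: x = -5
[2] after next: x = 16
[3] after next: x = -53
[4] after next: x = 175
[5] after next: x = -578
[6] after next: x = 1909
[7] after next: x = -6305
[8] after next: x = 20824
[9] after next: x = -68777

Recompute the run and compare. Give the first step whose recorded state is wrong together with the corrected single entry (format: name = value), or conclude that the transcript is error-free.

no error

step 1: x = -3*(1) + (1)*(-2) + (0) = -5 -> checks out
step 2: x = -3*(-5) + (1)*(1) + (0) = 16 -> verified
step 3: x = -3*(16) + (1)*(-5) + (0) = -53 -> checks out
step 4: x = -3*(-53) + (1)*(16) + (0) = 175 -> in agreement
step 5: x = -3*(175) + (1)*(-53) + (0) = -578 -> no discrepancy
step 6: x = -3*(-578) + (1)*(175) + (0) = 1909 -> exactly as logged
step 7: x = -3*(1909) + (1)*(-578) + (0) = -6305 -> confirmed correct
step 8: x = -3*(-6305) + (1)*(1909) + (0) = 20824 -> agrees with the transcript
step 9: x = -3*(20824) + (1)*(-6305) + (0) = -68777 -> confirmed correct
No step deviates from the rules.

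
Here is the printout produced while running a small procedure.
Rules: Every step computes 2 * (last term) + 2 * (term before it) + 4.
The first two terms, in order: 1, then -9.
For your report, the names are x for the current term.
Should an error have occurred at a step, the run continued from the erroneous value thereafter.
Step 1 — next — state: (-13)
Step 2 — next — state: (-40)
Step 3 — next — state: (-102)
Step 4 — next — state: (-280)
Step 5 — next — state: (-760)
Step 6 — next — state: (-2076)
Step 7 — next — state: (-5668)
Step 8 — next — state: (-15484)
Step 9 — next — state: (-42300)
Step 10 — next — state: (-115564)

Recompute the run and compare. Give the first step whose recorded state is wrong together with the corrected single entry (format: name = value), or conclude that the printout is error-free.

Recomputing the run from the initial state:
step 1: x = -12
step 2: x = -38
step 3: x = -96
step 4: x = -264
step 5: x = -716
step 6: x = -1956
step 7: x = -5340
step 8: x = -14588
step 9: x = -39852
step 10: x = -108876
The first disagreement with the printout is at step 1, where the value should be x = -12.

step 1, x = -12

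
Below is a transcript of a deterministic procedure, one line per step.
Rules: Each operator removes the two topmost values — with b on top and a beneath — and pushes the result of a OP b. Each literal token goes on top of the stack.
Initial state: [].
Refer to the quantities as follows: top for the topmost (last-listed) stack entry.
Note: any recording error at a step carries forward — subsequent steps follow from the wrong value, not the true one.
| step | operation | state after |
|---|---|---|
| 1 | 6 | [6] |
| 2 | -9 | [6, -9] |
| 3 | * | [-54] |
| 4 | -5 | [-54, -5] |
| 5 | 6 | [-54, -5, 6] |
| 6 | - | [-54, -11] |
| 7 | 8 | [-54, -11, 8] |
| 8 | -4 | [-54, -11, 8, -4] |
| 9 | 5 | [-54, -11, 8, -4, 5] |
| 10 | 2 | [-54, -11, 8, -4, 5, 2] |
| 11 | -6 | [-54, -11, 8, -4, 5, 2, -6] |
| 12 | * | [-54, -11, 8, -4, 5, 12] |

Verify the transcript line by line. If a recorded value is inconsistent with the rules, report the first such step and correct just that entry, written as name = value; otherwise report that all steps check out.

step 12, top = -12

Recomputing the run from the initial state:
step 1: [6]
step 2: [6, -9]
step 3: [-54]
step 4: [-54, -5]
step 5: [-54, -5, 6]
step 6: [-54, -11]
step 7: [-54, -11, 8]
step 8: [-54, -11, 8, -4]
step 9: [-54, -11, 8, -4, 5]
step 10: [-54, -11, 8, -4, 5, 2]
step 11: [-54, -11, 8, -4, 5, 2, -6]
step 12: [-54, -11, 8, -4, 5, -12]
The first disagreement with the transcript is at step 12, where the value should be top = -12.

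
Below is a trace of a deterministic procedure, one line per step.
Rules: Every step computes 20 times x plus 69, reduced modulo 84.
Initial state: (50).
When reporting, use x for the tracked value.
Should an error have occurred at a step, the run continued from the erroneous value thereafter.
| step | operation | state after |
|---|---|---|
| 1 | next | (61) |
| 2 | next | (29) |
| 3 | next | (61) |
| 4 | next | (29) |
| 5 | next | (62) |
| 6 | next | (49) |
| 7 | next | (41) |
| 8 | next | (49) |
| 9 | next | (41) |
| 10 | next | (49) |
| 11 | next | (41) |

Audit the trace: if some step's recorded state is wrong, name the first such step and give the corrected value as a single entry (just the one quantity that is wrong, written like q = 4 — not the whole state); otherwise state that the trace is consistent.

Recomputing the run from the initial state:
step 1: x = 61
step 2: x = 29
step 3: x = 61
step 4: x = 29
step 5: x = 61
step 6: x = 29
step 7: x = 61
step 8: x = 29
step 9: x = 61
step 10: x = 29
step 11: x = 61
The first disagreement with the trace is at step 5, where the value should be x = 61.

step 5, x = 61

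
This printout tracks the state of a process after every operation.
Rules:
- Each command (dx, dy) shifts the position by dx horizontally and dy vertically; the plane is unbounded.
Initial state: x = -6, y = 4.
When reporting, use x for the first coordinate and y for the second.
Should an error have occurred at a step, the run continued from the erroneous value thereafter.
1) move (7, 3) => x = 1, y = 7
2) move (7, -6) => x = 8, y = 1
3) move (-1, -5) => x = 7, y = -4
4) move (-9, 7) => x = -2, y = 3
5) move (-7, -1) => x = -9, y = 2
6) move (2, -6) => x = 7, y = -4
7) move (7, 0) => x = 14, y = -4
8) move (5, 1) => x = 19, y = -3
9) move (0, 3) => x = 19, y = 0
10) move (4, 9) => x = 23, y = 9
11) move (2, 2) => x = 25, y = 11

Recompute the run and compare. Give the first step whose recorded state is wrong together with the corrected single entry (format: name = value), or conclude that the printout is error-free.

step 6, x = -7

1. x = -6 + (7) = 1, y = 4 + (3) = 7 (verified)
2. x = 1 + (7) = 8, y = 7 + (-6) = 1 (consistent with the printout)
3. x = 8 + (-1) = 7, y = 1 + (-5) = -4 (exactly as logged)
4. x = 7 + (-9) = -2, y = -4 + (7) = 3 (consistent with the printout)
5. x = -2 + (-7) = -9, y = 3 + (-1) = 2 (matches)
6. x = -9 + (2) = -7, y = 2 + (-6) = -4 (this is not what the printout shows)
The earliest wrong entry is at step 6: it should read x = -7.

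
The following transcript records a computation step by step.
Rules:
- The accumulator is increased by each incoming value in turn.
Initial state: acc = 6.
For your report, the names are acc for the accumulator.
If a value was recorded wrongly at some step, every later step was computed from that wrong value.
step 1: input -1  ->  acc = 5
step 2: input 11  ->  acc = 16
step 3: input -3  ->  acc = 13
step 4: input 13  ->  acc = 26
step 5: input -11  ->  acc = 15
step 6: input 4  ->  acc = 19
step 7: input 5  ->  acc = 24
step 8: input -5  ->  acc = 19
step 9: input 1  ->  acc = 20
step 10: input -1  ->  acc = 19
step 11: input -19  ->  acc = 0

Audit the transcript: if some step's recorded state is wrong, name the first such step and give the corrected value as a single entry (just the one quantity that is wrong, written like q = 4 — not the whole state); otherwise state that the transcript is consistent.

Recomputing the run from the initial state:
step 1: acc = 5
step 2: acc = 16
step 3: acc = 13
step 4: acc = 26
step 5: acc = 15
step 6: acc = 19
step 7: acc = 24
step 8: acc = 19
step 9: acc = 20
step 10: acc = 19
step 11: acc = 0
This matches the transcript at every step.

no error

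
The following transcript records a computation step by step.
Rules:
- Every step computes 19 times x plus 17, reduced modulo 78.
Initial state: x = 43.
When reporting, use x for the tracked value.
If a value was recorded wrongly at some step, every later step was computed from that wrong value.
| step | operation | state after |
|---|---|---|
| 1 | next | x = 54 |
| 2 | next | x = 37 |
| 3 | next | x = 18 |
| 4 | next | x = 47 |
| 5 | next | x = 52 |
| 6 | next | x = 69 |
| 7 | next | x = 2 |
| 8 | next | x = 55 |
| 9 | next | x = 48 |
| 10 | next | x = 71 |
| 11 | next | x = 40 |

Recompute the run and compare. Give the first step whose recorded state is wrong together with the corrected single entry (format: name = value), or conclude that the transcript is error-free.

Step 1: x = (19*43 + 17) mod 78 = 54 — verified.
Step 2: x = (19*54 + 17) mod 78 = 29 — the transcript has a different value.
So the first discrepancy is step 2, where the right value is x = 29.

step 2, x = 29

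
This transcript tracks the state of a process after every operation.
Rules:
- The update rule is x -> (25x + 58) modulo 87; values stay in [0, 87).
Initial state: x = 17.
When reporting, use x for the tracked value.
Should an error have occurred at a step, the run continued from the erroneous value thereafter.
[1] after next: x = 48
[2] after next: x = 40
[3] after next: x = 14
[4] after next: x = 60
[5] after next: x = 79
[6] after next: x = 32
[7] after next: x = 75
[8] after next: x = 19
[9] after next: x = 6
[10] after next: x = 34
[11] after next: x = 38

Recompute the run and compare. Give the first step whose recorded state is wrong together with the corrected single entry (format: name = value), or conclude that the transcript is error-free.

step 9, x = 11

step 1: x = (25*17 + 58) mod 87 = 48 -> exactly as logged
step 2: x = (25*48 + 58) mod 87 = 40 -> consistent with the transcript
step 3: x = (25*40 + 58) mod 87 = 14 -> in agreement
step 4: x = (25*14 + 58) mod 87 = 60 -> verified
step 5: x = (25*60 + 58) mod 87 = 79 -> same as recorded
step 6: x = (25*79 + 58) mod 87 = 32 -> no discrepancy
step 7: x = (25*32 + 58) mod 87 = 75 -> matches
step 8: x = (25*75 + 58) mod 87 = 19 -> same as recorded
step 9: x = (25*19 + 58) mod 87 = 11 -> first mismatch against the transcript
That makes step 9 the first incorrect line — x = 11 is what it should show.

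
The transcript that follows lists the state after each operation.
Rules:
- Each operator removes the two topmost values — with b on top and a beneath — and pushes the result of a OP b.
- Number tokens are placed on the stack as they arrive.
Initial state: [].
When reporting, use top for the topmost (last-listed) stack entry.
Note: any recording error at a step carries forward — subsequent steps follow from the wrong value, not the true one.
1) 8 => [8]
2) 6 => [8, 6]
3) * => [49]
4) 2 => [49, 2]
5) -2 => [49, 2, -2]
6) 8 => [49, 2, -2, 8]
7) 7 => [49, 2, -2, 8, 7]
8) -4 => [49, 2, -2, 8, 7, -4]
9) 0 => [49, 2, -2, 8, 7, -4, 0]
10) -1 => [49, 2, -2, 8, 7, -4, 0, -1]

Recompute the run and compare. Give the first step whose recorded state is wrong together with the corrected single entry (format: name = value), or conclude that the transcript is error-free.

Step 1: push 8: top = 8 — consistent with the transcript.
Step 2: push 6: top = 6 — in agreement.
Step 3: 8 * 6 = 48 — the transcript disagrees here.
The audit stops at step 3: the recorded entry is wrong and should be top = 48.

step 3, top = 48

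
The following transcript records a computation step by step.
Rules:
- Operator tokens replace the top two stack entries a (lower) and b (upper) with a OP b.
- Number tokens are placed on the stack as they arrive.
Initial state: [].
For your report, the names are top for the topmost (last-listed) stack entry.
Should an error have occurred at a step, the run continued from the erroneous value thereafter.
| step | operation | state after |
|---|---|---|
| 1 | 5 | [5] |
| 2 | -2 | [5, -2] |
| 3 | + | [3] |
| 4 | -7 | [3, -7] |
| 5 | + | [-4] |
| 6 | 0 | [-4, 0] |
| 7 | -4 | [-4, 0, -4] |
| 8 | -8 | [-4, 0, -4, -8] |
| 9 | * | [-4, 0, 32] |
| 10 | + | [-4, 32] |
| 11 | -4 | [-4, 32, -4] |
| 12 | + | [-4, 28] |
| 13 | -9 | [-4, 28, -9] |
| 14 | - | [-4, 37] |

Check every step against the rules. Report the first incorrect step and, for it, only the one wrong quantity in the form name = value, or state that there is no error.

no error

1. push 5: top = 5 (checks out)
2. push -2: top = -2 (agrees with the transcript)
3. 5 + -2 = 3 (confirmed correct)
4. push -7: top = -7 (consistent with the transcript)
5. 3 + -7 = -4 (same as recorded)
6. push 0: top = 0 (no discrepancy)
7. push -4: top = -4 (exactly as logged)
8. push -8: top = -8 (same as recorded)
9. -4 * -8 = 32 (consistent with the transcript)
10. 0 + 32 = 32 (exactly as logged)
11. push -4: top = -4 (verified)
12. 32 + -4 = 28 (in agreement)
13. push -9: top = -9 (exactly as logged)
14. 28 - -9 = 37 (matches)
All steps check out; nothing to correct.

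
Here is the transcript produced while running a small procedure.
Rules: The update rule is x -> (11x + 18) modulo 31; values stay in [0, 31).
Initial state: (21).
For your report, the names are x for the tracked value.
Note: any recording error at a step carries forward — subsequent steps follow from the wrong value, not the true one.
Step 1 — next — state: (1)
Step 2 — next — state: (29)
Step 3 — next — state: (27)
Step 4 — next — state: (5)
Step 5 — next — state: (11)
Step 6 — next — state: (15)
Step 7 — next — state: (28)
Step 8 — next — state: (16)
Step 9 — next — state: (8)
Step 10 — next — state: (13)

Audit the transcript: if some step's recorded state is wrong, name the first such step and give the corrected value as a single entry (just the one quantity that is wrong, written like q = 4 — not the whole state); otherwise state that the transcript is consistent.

no error

1. x = (11*21 + 18) mod 31 = 1 (exactly as logged)
2. x = (11*1 + 18) mod 31 = 29 (in agreement)
3. x = (11*29 + 18) mod 31 = 27 (same as recorded)
4. x = (11*27 + 18) mod 31 = 5 (in agreement)
5. x = (11*5 + 18) mod 31 = 11 (in agreement)
6. x = (11*11 + 18) mod 31 = 15 (confirmed correct)
7. x = (11*15 + 18) mod 31 = 28 (agrees with the transcript)
8. x = (11*28 + 18) mod 31 = 16 (in agreement)
9. x = (11*16 + 18) mod 31 = 8 (consistent with the transcript)
10. x = (11*8 + 18) mod 31 = 13 (matches)
Each recorded entry agrees with the recomputation.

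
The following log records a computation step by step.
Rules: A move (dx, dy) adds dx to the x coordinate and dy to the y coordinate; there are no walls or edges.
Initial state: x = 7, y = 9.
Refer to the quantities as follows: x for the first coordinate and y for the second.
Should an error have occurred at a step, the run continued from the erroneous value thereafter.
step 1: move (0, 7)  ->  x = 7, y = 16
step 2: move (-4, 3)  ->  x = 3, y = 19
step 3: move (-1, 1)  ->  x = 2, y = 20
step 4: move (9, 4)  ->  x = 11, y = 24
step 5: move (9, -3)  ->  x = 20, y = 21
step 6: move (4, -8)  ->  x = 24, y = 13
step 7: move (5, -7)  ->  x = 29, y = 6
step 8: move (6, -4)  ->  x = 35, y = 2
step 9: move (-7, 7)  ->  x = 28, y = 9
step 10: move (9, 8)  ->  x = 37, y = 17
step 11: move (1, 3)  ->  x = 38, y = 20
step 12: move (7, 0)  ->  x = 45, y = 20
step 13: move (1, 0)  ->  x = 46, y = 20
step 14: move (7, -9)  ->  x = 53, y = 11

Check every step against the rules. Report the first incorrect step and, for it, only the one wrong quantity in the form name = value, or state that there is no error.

no error

step 1: x = 7 + (0) = 7, y = 9 + (7) = 16 -> in agreement
step 2: x = 7 + (-4) = 3, y = 16 + (3) = 19 -> same as recorded
step 3: x = 3 + (-1) = 2, y = 19 + (1) = 20 -> exactly as logged
step 4: x = 2 + (9) = 11, y = 20 + (4) = 24 -> no discrepancy
step 5: x = 11 + (9) = 20, y = 24 + (-3) = 21 -> same as recorded
step 6: x = 20 + (4) = 24, y = 21 + (-8) = 13 -> agrees with the log
step 7: x = 24 + (5) = 29, y = 13 + (-7) = 6 -> confirmed correct
step 8: x = 29 + (6) = 35, y = 6 + (-4) = 2 -> checks out
step 9: x = 35 + (-7) = 28, y = 2 + (7) = 9 -> same as recorded
step 10: x = 28 + (9) = 37, y = 9 + (8) = 17 -> consistent with the log
step 11: x = 37 + (1) = 38, y = 17 + (3) = 20 -> verified
step 12: x = 38 + (7) = 45, y = 20 + (0) = 20 -> same as recorded
step 13: x = 45 + (1) = 46, y = 20 + (0) = 20 -> in agreement
step 14: x = 46 + (7) = 53, y = 20 + (-9) = 11 -> no discrepancy
All entries verified; no error found.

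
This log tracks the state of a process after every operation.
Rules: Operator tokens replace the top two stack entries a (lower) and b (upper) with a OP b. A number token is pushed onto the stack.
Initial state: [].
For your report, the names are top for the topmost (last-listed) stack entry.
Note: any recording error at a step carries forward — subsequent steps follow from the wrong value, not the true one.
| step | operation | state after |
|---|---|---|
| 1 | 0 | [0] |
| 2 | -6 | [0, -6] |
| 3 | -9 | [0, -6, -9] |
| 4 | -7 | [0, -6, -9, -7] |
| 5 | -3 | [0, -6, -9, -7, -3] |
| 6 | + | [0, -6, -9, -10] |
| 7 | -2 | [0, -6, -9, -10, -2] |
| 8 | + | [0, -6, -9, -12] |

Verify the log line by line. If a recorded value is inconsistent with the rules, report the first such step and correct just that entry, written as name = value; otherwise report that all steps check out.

no error

Recomputing the run from the initial state:
step 1: [0]
step 2: [0, -6]
step 3: [0, -6, -9]
step 4: [0, -6, -9, -7]
step 5: [0, -6, -9, -7, -3]
step 6: [0, -6, -9, -10]
step 7: [0, -6, -9, -10, -2]
step 8: [0, -6, -9, -12]
This matches the log at every step.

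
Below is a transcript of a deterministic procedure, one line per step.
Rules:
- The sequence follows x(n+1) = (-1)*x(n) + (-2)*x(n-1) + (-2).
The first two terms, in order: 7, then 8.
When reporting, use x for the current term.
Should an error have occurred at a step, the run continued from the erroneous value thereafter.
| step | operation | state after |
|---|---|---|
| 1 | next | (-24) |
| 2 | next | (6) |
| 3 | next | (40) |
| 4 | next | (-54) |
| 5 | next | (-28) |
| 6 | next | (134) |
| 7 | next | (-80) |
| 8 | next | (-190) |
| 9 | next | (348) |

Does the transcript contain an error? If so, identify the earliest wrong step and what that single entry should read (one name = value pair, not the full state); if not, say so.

step 1: x = -1*(8) + (-2)*(7) + (-2) = -24 -> no discrepancy
step 2: x = -1*(-24) + (-2)*(8) + (-2) = 6 -> verified
step 3: x = -1*(6) + (-2)*(-24) + (-2) = 40 -> verified
step 4: x = -1*(40) + (-2)*(6) + (-2) = -54 -> consistent with the transcript
step 5: x = -1*(-54) + (-2)*(40) + (-2) = -28 -> exactly as logged
step 6: x = -1*(-28) + (-2)*(-54) + (-2) = 134 -> consistent with the transcript
step 7: x = -1*(134) + (-2)*(-28) + (-2) = -80 -> no discrepancy
step 8: x = -1*(-80) + (-2)*(134) + (-2) = -190 -> matches
step 9: x = -1*(-190) + (-2)*(-80) + (-2) = 348 -> confirmed correct
All entries verified; no error found.

no error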